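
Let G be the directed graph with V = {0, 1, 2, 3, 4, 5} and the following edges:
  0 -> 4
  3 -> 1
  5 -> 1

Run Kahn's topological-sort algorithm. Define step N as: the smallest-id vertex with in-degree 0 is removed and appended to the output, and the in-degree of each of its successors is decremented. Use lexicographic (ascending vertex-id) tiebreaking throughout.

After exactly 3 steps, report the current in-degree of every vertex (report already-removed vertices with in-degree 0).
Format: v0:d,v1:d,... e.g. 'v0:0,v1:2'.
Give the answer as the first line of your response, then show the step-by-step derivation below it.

v0:0,v1:1,v2:0,v3:0,v4:0,v5:0

step 1: output 0; order=[0]; indeg=(0,2,0,0,0,0)
step 2: output 2; order=[0,2]; indeg=(0,2,0,0,0,0)
step 3: output 3; order=[0,2,3]; indeg=(0,1,0,0,0,0)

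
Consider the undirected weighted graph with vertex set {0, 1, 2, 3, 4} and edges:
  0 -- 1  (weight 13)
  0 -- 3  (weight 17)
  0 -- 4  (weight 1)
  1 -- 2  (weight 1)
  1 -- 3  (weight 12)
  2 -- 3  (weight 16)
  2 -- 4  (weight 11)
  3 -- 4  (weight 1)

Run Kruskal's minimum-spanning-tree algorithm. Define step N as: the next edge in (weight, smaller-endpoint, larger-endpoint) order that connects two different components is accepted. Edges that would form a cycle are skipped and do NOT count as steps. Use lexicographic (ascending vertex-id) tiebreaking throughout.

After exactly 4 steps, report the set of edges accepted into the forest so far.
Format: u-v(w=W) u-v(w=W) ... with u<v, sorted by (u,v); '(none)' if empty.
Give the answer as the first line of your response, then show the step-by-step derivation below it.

0-4(w=1) 1-2(w=1) 2-4(w=11) 3-4(w=1)

step 1: add edge 0-4 (w=1); MST = {0-4(w=1)}
step 2: add edge 1-2 (w=1); MST = {0-4(w=1) 1-2(w=1)}
step 3: add edge 3-4 (w=1); MST = {0-4(w=1) 1-2(w=1) 3-4(w=1)}
step 4: add edge 2-4 (w=11); MST = {0-4(w=1) 1-2(w=1) 2-4(w=11) 3-4(w=1)}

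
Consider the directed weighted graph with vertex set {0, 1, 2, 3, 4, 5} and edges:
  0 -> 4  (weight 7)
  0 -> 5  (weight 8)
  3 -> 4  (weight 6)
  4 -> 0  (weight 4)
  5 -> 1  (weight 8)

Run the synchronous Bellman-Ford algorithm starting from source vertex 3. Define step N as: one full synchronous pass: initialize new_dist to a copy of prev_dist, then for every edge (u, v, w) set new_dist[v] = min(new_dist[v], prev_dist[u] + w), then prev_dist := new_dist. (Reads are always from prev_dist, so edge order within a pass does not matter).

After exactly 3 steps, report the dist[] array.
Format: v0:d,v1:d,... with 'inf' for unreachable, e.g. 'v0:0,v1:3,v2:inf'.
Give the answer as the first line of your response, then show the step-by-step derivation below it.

v0:10,v1:inf,v2:inf,v3:0,v4:6,v5:18

step 1: dist = v0:inf,v1:inf,v2:inf,v3:0,v4:6,v5:inf
step 2: dist = v0:10,v1:inf,v2:inf,v3:0,v4:6,v5:inf
step 3: dist = v0:10,v1:inf,v2:inf,v3:0,v4:6,v5:18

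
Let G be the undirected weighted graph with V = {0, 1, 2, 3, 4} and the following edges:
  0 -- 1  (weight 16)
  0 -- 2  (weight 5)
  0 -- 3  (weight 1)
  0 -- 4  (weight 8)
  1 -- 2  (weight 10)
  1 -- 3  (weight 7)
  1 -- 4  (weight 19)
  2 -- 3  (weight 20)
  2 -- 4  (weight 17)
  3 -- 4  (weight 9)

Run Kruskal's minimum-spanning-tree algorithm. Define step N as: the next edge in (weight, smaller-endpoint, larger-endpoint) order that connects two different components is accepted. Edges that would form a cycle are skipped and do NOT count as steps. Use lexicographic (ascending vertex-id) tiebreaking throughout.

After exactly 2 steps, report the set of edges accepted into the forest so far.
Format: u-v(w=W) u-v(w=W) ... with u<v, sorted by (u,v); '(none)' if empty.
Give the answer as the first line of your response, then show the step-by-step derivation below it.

0-2(w=5) 0-3(w=1)

step 1: add edge 0-3 (w=1); MST = {0-3(w=1)}
step 2: add edge 0-2 (w=5); MST = {0-2(w=5) 0-3(w=1)}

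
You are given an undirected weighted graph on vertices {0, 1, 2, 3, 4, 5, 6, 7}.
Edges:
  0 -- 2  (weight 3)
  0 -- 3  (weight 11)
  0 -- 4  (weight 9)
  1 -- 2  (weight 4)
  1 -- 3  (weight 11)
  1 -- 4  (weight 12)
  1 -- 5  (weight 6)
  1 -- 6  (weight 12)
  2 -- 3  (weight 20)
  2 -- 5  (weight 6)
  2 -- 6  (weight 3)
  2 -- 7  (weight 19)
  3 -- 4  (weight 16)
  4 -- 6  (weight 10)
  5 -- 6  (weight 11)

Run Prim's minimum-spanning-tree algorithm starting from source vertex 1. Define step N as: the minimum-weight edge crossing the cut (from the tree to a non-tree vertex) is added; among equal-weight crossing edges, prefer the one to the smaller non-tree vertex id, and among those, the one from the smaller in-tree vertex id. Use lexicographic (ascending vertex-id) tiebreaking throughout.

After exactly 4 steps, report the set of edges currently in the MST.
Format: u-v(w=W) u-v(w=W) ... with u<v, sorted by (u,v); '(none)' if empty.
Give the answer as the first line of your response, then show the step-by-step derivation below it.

0-2(w=3) 1-2(w=4) 1-5(w=6) 2-6(w=3)

step 1: add edge 1-2 (w=4); MST = {1-2(w=4)}
step 2: add edge 0-2 (w=3); MST = {0-2(w=3) 1-2(w=4)}
step 3: add edge 2-6 (w=3); MST = {0-2(w=3) 1-2(w=4) 2-6(w=3)}
step 4: add edge 1-5 (w=6); MST = {0-2(w=3) 1-2(w=4) 1-5(w=6) 2-6(w=3)}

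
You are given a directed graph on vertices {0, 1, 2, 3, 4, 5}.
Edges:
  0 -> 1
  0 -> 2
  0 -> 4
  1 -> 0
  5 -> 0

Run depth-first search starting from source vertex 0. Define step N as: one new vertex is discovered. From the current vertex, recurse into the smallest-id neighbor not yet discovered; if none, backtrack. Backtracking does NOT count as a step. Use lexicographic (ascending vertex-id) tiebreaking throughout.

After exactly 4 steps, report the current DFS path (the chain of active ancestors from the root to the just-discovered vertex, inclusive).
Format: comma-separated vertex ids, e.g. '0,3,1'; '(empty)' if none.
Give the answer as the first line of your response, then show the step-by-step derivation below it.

0,4

step 1: discover 0; path=0; order=0
step 2: discover 1; path=0>1; order=0,1
step 3: discover 2; path=0>2; order=0,1,2
step 4: discover 4; path=0>4; order=0,1,2,4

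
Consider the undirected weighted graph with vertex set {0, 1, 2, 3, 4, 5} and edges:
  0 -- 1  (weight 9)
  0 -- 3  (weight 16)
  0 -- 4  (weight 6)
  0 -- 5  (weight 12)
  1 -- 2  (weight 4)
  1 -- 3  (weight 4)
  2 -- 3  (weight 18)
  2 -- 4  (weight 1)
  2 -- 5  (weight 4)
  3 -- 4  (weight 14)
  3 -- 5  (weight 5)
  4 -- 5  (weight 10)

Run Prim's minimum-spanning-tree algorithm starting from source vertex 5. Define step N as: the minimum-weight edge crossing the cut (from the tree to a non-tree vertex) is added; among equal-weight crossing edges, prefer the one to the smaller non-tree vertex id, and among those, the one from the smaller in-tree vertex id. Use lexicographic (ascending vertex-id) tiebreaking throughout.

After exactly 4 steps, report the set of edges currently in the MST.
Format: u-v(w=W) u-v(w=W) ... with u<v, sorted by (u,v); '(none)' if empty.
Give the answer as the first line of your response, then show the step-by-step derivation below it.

1-2(w=4) 1-3(w=4) 2-4(w=1) 2-5(w=4)

step 1: add edge 2-5 (w=4); MST = {2-5(w=4)}
step 2: add edge 2-4 (w=1); MST = {2-4(w=1) 2-5(w=4)}
step 3: add edge 1-2 (w=4); MST = {1-2(w=4) 2-4(w=1) 2-5(w=4)}
step 4: add edge 1-3 (w=4); MST = {1-2(w=4) 1-3(w=4) 2-4(w=1) 2-5(w=4)}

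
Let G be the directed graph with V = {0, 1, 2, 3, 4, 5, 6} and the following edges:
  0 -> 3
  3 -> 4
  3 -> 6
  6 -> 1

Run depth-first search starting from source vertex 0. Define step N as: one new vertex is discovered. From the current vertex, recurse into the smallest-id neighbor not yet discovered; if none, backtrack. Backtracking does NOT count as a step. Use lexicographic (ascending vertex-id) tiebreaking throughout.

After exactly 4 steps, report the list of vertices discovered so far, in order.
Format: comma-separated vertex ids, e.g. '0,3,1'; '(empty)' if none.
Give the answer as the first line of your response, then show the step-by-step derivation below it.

0,3,4,6

step 1: discover 0; path=0; order=0
step 2: discover 3; path=0>3; order=0,3
step 3: discover 4; path=0>3>4; order=0,3,4
step 4: discover 6; path=0>3>6; order=0,3,4,6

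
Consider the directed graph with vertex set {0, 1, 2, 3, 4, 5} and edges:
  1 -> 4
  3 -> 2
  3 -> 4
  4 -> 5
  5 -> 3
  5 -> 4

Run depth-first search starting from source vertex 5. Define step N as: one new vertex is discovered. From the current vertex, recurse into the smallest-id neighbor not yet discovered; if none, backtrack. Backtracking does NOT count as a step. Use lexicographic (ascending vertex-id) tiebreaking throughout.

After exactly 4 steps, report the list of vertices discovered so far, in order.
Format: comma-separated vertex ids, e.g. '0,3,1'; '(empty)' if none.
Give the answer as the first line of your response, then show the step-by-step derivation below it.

5,3,2,4

step 1: discover 5; path=5; order=5
step 2: discover 3; path=5>3; order=5,3
step 3: discover 2; path=5>3>2; order=5,3,2
step 4: discover 4; path=5>3>4; order=5,3,2,4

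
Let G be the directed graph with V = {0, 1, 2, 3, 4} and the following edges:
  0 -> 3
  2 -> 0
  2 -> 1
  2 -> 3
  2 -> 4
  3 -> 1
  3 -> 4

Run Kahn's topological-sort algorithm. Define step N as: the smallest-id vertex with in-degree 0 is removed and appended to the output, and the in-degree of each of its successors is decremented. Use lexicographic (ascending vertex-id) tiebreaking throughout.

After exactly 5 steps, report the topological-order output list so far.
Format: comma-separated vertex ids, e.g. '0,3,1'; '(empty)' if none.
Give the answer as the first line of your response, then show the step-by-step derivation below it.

2,0,3,1,4

step 1: output 2; order=[2]; indeg=(0,1,0,1,1)
step 2: output 0; order=[2,0]; indeg=(0,1,0,0,1)
step 3: output 3; order=[2,0,3]; indeg=(0,0,0,0,0)
step 4: output 1; order=[2,0,3,1]; indeg=(0,0,0,0,0)
step 5: output 4; order=[2,0,3,1,4]; indeg=(0,0,0,0,0)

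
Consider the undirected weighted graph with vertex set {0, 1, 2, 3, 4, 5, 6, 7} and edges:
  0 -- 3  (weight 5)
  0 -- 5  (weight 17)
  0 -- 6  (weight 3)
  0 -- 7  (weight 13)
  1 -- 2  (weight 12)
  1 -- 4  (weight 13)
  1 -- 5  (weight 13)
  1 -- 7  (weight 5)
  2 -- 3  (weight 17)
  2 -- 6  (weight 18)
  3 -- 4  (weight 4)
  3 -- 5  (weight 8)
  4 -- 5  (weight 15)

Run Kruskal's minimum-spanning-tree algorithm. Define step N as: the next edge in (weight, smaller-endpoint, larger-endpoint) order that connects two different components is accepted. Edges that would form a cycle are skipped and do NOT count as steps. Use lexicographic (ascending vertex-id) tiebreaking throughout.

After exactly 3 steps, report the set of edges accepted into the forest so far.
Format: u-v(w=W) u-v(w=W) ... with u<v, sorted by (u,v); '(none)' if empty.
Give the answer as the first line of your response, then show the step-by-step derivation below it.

0-3(w=5) 0-6(w=3) 3-4(w=4)

step 1: add edge 0-6 (w=3); MST = {0-6(w=3)}
step 2: add edge 3-4 (w=4); MST = {0-6(w=3) 3-4(w=4)}
step 3: add edge 0-3 (w=5); MST = {0-3(w=5) 0-6(w=3) 3-4(w=4)}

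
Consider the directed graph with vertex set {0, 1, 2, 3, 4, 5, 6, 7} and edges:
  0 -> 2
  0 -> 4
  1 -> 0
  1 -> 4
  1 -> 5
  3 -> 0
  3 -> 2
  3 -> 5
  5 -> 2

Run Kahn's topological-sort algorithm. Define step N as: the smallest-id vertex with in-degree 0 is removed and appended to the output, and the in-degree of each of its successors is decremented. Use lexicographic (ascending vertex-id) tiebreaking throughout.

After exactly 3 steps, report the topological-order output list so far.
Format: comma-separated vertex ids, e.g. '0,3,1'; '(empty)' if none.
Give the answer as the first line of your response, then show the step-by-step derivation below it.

1,3,0

step 1: output 1; order=[1]; indeg=(1,0,3,0,1,1,0,0)
step 2: output 3; order=[1,3]; indeg=(0,0,2,0,1,0,0,0)
step 3: output 0; order=[1,3,0]; indeg=(0,0,1,0,0,0,0,0)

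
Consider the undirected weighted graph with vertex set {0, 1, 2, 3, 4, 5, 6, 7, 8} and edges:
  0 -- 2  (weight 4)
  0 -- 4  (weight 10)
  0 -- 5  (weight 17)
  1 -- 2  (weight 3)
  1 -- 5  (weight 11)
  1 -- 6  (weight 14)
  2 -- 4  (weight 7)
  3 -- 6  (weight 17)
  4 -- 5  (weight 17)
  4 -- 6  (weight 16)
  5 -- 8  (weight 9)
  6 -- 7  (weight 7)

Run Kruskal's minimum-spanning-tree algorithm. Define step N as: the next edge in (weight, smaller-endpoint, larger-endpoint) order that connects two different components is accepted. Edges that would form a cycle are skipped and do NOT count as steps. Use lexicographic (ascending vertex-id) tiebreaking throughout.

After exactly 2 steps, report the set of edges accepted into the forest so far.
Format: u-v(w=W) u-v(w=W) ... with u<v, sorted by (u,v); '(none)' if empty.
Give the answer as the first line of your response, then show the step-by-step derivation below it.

0-2(w=4) 1-2(w=3)

step 1: add edge 1-2 (w=3); MST = {1-2(w=3)}
step 2: add edge 0-2 (w=4); MST = {0-2(w=4) 1-2(w=3)}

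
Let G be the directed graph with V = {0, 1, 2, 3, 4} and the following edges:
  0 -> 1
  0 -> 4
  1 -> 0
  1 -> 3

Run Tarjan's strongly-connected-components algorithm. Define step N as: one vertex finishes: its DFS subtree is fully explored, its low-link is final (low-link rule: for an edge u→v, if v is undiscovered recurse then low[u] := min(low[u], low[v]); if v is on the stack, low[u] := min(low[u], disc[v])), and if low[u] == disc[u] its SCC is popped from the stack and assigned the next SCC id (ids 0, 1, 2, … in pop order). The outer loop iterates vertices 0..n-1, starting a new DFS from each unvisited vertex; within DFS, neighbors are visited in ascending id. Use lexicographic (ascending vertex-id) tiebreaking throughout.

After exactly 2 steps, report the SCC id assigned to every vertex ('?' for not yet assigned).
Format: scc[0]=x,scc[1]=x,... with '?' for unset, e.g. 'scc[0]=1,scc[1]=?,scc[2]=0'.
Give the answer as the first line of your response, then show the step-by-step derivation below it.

scc[0]=?,scc[1]=?,scc[2]=?,scc[3]=0,scc[4]=?

step 1: low=(low[0]=0,low[1]=0,low[2]=?,low[3]=2,low[4]=?); scc=(scc[0]=?,scc[1]=?,scc[2]=?,scc[3]=0,scc[4]=?)
step 2: low=(low[0]=0,low[1]=0,low[2]=?,low[3]=2,low[4]=?); scc=(scc[0]=?,scc[1]=?,scc[2]=?,scc[3]=0,scc[4]=?)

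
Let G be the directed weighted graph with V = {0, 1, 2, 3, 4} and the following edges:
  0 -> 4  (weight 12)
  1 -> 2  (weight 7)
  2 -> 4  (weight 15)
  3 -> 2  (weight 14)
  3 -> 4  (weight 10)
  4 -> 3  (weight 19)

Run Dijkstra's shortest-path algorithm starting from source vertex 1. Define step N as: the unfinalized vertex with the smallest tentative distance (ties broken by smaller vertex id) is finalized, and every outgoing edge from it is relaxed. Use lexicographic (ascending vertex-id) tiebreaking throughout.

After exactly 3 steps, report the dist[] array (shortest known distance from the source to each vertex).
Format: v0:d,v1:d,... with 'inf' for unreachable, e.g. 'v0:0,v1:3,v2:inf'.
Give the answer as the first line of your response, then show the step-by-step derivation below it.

v0:inf,v1:0,v2:7,v3:41,v4:22

step 1: dist = v0:inf,v1:0,v2:7,v3:inf,v4:inf
step 2: dist = v0:inf,v1:0,v2:7,v3:inf,v4:22
step 3: dist = v0:inf,v1:0,v2:7,v3:41,v4:22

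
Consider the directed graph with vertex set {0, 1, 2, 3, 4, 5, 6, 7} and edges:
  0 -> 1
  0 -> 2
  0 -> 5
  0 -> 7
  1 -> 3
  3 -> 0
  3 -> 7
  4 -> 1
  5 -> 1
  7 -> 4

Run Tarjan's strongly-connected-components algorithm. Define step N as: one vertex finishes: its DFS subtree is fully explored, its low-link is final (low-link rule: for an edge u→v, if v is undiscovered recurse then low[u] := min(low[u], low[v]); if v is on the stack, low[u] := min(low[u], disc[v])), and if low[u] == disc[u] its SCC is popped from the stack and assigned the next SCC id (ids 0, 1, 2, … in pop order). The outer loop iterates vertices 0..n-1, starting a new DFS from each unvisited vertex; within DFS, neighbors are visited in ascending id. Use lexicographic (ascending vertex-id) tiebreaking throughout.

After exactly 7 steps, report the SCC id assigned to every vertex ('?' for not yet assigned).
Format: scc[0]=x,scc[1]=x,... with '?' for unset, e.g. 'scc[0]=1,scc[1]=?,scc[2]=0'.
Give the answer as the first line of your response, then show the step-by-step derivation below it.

scc[0]=1,scc[1]=1,scc[2]=0,scc[3]=1,scc[4]=1,scc[5]=1,scc[6]=?,scc[7]=1

step 1: low=(low[0]=0,low[1]=1,low[2]=?,low[3]=0,low[4]=1,low[5]=?,low[6]=?,low[7]=3); scc=(scc[0]=?,scc[1]=?,scc[2]=?,scc[3]=?,scc[4]=?,scc[5]=?,scc[6]=?,scc[7]=?)
step 2: low=(low[0]=0,low[1]=1,low[2]=?,low[3]=0,low[4]=1,low[5]=?,low[6]=?,low[7]=1); scc=(scc[0]=?,scc[1]=?,scc[2]=?,scc[3]=?,scc[4]=?,scc[5]=?,scc[6]=?,scc[7]=?)
step 3: low=(low[0]=0,low[1]=1,low[2]=?,low[3]=0,low[4]=1,low[5]=?,low[6]=?,low[7]=1); scc=(scc[0]=?,scc[1]=?,scc[2]=?,scc[3]=?,scc[4]=?,scc[5]=?,scc[6]=?,scc[7]=?)
step 4: low=(low[0]=0,low[1]=0,low[2]=?,low[3]=0,low[4]=1,low[5]=?,low[6]=?,low[7]=1); scc=(scc[0]=?,scc[1]=?,scc[2]=?,scc[3]=?,scc[4]=?,scc[5]=?,scc[6]=?,scc[7]=?)
step 5: low=(low[0]=0,low[1]=0,low[2]=5,low[3]=0,low[4]=1,low[5]=?,low[6]=?,low[7]=1); scc=(scc[0]=?,scc[1]=?,scc[2]=0,scc[3]=?,scc[4]=?,scc[5]=?,scc[6]=?,scc[7]=?)
step 6: low=(low[0]=0,low[1]=0,low[2]=5,low[3]=0,low[4]=1,low[5]=1,low[6]=?,low[7]=1); scc=(scc[0]=?,scc[1]=?,scc[2]=0,scc[3]=?,scc[4]=?,scc[5]=?,scc[6]=?,scc[7]=?)
step 7: low=(low[0]=0,low[1]=0,low[2]=5,low[3]=0,low[4]=1,low[5]=1,low[6]=?,low[7]=1); scc=(scc[0]=1,scc[1]=1,scc[2]=0,scc[3]=1,scc[4]=1,scc[5]=1,scc[6]=?,scc[7]=1)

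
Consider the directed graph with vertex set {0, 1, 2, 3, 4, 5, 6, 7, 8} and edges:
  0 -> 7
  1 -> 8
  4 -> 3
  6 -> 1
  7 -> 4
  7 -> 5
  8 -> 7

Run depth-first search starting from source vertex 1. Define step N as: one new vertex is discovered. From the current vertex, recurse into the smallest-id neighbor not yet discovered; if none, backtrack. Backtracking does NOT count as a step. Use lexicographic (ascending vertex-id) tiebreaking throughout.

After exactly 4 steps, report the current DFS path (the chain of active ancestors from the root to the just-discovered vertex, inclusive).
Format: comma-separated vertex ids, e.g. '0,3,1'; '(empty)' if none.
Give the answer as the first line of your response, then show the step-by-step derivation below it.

1,8,7,4

step 1: discover 1; path=1; order=1
step 2: discover 8; path=1>8; order=1,8
step 3: discover 7; path=1>8>7; order=1,8,7
step 4: discover 4; path=1>8>7>4; order=1,8,7,4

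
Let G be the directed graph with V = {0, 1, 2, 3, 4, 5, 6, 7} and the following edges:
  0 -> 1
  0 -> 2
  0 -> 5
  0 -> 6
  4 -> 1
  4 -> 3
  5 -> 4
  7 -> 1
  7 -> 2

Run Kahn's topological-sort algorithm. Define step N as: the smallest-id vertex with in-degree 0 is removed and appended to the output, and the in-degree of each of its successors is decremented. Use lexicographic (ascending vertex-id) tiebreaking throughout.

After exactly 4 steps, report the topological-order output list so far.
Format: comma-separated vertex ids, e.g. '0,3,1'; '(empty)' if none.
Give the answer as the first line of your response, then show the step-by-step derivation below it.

0,5,4,3

step 1: output 0; order=[0]; indeg=(0,2,1,1,1,0,0,0)
step 2: output 5; order=[0,5]; indeg=(0,2,1,1,0,0,0,0)
step 3: output 4; order=[0,5,4]; indeg=(0,1,1,0,0,0,0,0)
step 4: output 3; order=[0,5,4,3]; indeg=(0,1,1,0,0,0,0,0)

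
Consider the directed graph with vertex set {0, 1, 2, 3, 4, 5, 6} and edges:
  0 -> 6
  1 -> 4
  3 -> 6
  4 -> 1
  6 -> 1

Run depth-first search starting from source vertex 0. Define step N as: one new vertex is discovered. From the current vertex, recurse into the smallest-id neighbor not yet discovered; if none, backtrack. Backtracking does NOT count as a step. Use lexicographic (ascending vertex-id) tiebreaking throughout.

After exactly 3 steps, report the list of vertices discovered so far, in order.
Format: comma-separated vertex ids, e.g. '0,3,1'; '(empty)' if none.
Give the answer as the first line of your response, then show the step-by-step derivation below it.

0,6,1

step 1: discover 0; path=0; order=0
step 2: discover 6; path=0>6; order=0,6
step 3: discover 1; path=0>6>1; order=0,6,1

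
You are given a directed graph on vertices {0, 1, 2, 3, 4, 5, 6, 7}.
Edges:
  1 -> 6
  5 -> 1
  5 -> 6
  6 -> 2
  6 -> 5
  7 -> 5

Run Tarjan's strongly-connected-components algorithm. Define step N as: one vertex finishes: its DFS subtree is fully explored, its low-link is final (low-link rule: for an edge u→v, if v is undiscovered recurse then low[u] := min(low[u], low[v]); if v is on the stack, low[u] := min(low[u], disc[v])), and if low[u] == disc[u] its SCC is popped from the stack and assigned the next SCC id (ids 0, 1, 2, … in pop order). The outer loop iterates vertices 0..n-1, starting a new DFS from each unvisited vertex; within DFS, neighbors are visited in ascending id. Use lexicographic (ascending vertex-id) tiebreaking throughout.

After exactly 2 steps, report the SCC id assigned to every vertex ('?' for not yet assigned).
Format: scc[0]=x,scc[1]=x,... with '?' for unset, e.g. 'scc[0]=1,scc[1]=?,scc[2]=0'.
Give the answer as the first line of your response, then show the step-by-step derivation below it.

scc[0]=0,scc[1]=?,scc[2]=1,scc[3]=?,scc[4]=?,scc[5]=?,scc[6]=?,scc[7]=?

step 1: low=(low[0]=0,low[1]=?,low[2]=?,low[3]=?,low[4]=?,low[5]=?,low[6]=?,low[7]=?); scc=(scc[0]=0,scc[1]=?,scc[2]=?,scc[3]=?,scc[4]=?,scc[5]=?,scc[6]=?,scc[7]=?)
step 2: low=(low[0]=0,low[1]=1,low[2]=3,low[3]=?,low[4]=?,low[5]=?,low[6]=2,low[7]=?); scc=(scc[0]=0,scc[1]=?,scc[2]=1,scc[3]=?,scc[4]=?,scc[5]=?,scc[6]=?,scc[7]=?)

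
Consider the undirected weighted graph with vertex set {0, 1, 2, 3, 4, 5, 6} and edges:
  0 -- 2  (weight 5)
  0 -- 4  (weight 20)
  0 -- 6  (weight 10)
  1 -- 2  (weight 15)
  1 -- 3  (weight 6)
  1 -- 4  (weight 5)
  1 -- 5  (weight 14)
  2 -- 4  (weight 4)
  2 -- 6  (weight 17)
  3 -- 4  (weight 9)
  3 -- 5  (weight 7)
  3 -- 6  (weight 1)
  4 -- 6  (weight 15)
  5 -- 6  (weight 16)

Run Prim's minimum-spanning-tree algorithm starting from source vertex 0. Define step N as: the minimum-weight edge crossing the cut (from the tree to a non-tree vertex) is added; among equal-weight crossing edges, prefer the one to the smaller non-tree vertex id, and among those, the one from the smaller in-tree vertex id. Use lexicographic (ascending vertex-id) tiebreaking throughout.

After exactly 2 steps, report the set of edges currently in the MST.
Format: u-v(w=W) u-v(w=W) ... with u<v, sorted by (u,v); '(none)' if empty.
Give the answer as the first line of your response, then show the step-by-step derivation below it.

0-2(w=5) 2-4(w=4)

step 1: add edge 0-2 (w=5); MST = {0-2(w=5)}
step 2: add edge 2-4 (w=4); MST = {0-2(w=5) 2-4(w=4)}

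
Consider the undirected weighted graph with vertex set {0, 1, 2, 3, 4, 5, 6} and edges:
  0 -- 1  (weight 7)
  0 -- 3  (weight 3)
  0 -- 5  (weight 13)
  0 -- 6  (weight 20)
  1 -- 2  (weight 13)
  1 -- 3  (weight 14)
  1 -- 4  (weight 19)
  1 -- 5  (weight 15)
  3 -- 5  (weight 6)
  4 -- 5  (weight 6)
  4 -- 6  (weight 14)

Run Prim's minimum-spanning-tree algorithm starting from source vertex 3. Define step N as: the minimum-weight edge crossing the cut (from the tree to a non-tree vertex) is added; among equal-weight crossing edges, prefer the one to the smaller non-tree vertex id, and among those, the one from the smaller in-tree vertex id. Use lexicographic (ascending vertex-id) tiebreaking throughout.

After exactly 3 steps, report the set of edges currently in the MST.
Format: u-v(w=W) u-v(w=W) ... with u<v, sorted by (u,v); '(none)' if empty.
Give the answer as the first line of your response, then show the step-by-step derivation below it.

0-3(w=3) 3-5(w=6) 4-5(w=6)

step 1: add edge 0-3 (w=3); MST = {0-3(w=3)}
step 2: add edge 3-5 (w=6); MST = {0-3(w=3) 3-5(w=6)}
step 3: add edge 4-5 (w=6); MST = {0-3(w=3) 3-5(w=6) 4-5(w=6)}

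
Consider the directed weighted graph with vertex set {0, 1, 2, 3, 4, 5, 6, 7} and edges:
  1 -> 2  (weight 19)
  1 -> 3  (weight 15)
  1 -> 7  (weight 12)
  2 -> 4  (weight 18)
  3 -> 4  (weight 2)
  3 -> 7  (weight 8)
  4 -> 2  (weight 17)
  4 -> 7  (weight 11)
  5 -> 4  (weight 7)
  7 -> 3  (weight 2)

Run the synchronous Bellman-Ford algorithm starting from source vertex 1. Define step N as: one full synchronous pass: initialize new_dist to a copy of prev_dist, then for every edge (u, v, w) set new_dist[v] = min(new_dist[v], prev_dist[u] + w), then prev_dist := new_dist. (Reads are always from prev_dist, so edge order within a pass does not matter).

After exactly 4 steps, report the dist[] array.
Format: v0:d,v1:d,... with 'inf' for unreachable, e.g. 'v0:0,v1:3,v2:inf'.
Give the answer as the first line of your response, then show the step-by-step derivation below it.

v0:inf,v1:0,v2:19,v3:14,v4:16,v5:inf,v6:inf,v7:12

step 1: dist = v0:inf,v1:0,v2:19,v3:15,v4:inf,v5:inf,v6:inf,v7:12
step 2: dist = v0:inf,v1:0,v2:19,v3:14,v4:17,v5:inf,v6:inf,v7:12
step 3: dist = v0:inf,v1:0,v2:19,v3:14,v4:16,v5:inf,v6:inf,v7:12
step 4: dist = v0:inf,v1:0,v2:19,v3:14,v4:16,v5:inf,v6:inf,v7:12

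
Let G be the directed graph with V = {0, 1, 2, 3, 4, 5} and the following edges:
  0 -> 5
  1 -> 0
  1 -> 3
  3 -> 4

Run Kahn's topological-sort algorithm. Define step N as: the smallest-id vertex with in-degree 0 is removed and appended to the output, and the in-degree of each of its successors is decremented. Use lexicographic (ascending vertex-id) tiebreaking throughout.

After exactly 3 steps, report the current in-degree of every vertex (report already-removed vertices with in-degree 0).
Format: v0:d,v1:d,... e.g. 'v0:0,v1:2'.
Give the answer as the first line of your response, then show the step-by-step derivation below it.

v0:0,v1:0,v2:0,v3:0,v4:1,v5:0

step 1: output 1; order=[1]; indeg=(0,0,0,0,1,1)
step 2: output 0; order=[1,0]; indeg=(0,0,0,0,1,0)
step 3: output 2; order=[1,0,2]; indeg=(0,0,0,0,1,0)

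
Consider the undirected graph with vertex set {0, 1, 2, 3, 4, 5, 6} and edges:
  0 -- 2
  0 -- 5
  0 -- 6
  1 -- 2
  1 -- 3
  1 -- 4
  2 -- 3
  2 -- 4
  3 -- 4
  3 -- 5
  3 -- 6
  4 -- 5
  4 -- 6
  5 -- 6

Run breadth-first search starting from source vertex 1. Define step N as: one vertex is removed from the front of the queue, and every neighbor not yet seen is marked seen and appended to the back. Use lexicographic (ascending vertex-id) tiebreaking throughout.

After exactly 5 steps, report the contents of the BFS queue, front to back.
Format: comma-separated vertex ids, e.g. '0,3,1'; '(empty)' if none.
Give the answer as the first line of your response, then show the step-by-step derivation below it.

5,6

step 1: dequeue 1; queue=[2,3,4]; order=1
step 2: dequeue 2; queue=[3,4,0]; order=1,2
step 3: dequeue 3; queue=[4,0,5,6]; order=1,2,3
step 4: dequeue 4; queue=[0,5,6]; order=1,2,3,4
step 5: dequeue 0; queue=[5,6]; order=1,2,3,4,0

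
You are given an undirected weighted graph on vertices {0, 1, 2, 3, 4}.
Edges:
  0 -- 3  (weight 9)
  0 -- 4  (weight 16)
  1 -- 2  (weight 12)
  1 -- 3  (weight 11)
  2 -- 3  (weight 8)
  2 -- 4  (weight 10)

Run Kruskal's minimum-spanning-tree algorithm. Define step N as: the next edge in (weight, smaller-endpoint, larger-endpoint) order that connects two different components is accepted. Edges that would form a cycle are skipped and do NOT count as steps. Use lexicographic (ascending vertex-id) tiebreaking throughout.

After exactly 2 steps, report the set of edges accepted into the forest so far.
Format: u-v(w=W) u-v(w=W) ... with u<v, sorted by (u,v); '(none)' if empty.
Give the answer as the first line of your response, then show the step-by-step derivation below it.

0-3(w=9) 2-3(w=8)

step 1: add edge 2-3 (w=8); MST = {2-3(w=8)}
step 2: add edge 0-3 (w=9); MST = {0-3(w=9) 2-3(w=8)}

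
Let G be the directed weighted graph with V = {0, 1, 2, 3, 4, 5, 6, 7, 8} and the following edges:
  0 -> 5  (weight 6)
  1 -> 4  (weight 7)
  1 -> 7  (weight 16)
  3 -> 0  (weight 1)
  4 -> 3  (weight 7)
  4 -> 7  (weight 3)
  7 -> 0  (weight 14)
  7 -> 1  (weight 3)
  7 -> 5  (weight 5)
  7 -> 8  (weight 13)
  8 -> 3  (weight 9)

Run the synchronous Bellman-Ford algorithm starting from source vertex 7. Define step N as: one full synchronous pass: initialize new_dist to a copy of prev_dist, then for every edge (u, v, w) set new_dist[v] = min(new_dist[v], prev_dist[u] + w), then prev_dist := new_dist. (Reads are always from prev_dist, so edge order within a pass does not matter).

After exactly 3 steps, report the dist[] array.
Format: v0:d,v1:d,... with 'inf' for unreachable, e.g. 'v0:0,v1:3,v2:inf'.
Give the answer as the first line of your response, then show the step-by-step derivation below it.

v0:14,v1:3,v2:inf,v3:17,v4:10,v5:5,v6:inf,v7:0,v8:13

step 1: dist = v0:14,v1:3,v2:inf,v3:inf,v4:inf,v5:5,v6:inf,v7:0,v8:13
step 2: dist = v0:14,v1:3,v2:inf,v3:22,v4:10,v5:5,v6:inf,v7:0,v8:13
step 3: dist = v0:14,v1:3,v2:inf,v3:17,v4:10,v5:5,v6:inf,v7:0,v8:13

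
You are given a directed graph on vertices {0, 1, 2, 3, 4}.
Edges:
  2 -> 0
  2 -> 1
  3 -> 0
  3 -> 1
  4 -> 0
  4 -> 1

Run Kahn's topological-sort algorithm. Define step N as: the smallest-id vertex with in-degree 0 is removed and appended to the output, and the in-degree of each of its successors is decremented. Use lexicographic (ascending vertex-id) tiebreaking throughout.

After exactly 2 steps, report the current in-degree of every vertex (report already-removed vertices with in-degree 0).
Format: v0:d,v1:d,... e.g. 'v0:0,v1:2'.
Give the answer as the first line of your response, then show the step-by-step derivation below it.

v0:1,v1:1,v2:0,v3:0,v4:0

step 1: output 2; order=[2]; indeg=(2,2,0,0,0)
step 2: output 3; order=[2,3]; indeg=(1,1,0,0,0)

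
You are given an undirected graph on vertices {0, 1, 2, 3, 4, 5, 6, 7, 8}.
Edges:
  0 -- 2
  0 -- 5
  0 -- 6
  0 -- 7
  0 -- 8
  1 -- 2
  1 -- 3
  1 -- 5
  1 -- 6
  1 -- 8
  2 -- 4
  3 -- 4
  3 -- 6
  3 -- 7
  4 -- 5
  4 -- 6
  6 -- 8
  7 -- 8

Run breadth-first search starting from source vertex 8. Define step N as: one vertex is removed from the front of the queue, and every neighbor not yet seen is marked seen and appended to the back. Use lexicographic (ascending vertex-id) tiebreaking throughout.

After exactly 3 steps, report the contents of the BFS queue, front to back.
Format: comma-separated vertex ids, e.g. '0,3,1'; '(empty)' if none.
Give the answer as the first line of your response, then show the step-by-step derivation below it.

6,7,2,5,3

step 1: dequeue 8; queue=[0,1,6,7]; order=8
step 2: dequeue 0; queue=[1,6,7,2,5]; order=8,0
step 3: dequeue 1; queue=[6,7,2,5,3]; order=8,0,1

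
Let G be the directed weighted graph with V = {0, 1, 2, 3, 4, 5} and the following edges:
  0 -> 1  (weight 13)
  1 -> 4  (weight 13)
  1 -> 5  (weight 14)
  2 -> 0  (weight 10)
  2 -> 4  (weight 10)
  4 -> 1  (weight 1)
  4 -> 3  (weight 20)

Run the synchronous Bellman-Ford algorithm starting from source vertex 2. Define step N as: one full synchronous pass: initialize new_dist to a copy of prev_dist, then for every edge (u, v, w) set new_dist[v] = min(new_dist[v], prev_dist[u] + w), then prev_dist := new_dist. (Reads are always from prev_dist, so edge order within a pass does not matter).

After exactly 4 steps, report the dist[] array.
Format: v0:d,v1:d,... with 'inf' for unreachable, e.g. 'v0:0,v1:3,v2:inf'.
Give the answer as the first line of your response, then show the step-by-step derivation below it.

v0:10,v1:11,v2:0,v3:30,v4:10,v5:25

step 1: dist = v0:10,v1:inf,v2:0,v3:inf,v4:10,v5:inf
step 2: dist = v0:10,v1:11,v2:0,v3:30,v4:10,v5:inf
step 3: dist = v0:10,v1:11,v2:0,v3:30,v4:10,v5:25
step 4: dist = v0:10,v1:11,v2:0,v3:30,v4:10,v5:25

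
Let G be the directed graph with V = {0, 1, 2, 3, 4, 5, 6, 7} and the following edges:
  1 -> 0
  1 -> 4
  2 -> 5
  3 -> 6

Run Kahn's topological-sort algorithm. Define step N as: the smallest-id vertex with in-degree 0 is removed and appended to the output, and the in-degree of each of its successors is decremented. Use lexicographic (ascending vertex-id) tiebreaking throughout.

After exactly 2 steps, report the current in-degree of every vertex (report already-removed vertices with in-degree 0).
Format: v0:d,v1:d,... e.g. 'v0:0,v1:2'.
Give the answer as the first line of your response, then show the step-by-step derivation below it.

v0:0,v1:0,v2:0,v3:0,v4:0,v5:1,v6:1,v7:0

step 1: output 1; order=[1]; indeg=(0,0,0,0,0,1,1,0)
step 2: output 0; order=[1,0]; indeg=(0,0,0,0,0,1,1,0)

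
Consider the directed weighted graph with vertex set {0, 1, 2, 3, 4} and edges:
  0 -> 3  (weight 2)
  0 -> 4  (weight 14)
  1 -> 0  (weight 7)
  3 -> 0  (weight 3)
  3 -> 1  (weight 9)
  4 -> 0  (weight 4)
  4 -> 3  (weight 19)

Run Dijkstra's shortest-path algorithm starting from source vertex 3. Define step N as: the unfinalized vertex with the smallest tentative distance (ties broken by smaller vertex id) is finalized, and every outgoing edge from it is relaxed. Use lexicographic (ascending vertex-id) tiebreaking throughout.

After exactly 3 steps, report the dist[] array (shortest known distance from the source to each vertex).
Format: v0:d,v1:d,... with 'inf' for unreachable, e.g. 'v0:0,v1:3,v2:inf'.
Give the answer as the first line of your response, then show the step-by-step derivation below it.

v0:3,v1:9,v2:inf,v3:0,v4:17

step 1: dist = v0:3,v1:9,v2:inf,v3:0,v4:inf
step 2: dist = v0:3,v1:9,v2:inf,v3:0,v4:17
step 3: dist = v0:3,v1:9,v2:inf,v3:0,v4:17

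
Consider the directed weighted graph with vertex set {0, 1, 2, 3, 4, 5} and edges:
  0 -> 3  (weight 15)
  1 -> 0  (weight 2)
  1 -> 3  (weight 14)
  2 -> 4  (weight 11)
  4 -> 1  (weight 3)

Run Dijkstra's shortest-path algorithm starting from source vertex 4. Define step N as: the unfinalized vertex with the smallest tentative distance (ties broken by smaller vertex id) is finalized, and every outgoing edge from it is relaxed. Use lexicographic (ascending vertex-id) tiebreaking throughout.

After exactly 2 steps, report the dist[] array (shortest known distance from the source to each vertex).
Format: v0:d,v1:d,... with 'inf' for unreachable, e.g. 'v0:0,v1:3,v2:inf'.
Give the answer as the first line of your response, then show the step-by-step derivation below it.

v0:5,v1:3,v2:inf,v3:17,v4:0,v5:inf

step 1: dist = v0:inf,v1:3,v2:inf,v3:inf,v4:0,v5:inf
step 2: dist = v0:5,v1:3,v2:inf,v3:17,v4:0,v5:inf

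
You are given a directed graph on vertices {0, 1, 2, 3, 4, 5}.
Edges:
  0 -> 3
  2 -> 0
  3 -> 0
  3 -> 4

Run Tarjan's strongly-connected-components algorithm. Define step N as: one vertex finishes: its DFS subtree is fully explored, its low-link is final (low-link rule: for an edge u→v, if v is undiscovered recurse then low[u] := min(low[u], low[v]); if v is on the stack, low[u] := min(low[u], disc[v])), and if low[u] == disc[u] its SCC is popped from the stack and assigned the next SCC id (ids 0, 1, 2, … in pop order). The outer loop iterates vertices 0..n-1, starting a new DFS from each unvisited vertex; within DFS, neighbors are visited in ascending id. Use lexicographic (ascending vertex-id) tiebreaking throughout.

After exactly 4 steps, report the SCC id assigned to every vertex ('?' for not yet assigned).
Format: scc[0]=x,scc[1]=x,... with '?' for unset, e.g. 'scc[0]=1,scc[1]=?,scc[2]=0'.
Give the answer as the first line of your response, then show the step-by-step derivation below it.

scc[0]=1,scc[1]=2,scc[2]=?,scc[3]=1,scc[4]=0,scc[5]=?

step 1: low=(low[0]=0,low[1]=?,low[2]=?,low[3]=0,low[4]=2,low[5]=?); scc=(scc[0]=?,scc[1]=?,scc[2]=?,scc[3]=?,scc[4]=0,scc[5]=?)
step 2: low=(low[0]=0,low[1]=?,low[2]=?,low[3]=0,low[4]=2,low[5]=?); scc=(scc[0]=?,scc[1]=?,scc[2]=?,scc[3]=?,scc[4]=0,scc[5]=?)
step 3: low=(low[0]=0,low[1]=?,low[2]=?,low[3]=0,low[4]=2,low[5]=?); scc=(scc[0]=1,scc[1]=?,scc[2]=?,scc[3]=1,scc[4]=0,scc[5]=?)
step 4: low=(low[0]=0,low[1]=3,low[2]=?,low[3]=0,low[4]=2,low[5]=?); scc=(scc[0]=1,scc[1]=2,scc[2]=?,scc[3]=1,scc[4]=0,scc[5]=?)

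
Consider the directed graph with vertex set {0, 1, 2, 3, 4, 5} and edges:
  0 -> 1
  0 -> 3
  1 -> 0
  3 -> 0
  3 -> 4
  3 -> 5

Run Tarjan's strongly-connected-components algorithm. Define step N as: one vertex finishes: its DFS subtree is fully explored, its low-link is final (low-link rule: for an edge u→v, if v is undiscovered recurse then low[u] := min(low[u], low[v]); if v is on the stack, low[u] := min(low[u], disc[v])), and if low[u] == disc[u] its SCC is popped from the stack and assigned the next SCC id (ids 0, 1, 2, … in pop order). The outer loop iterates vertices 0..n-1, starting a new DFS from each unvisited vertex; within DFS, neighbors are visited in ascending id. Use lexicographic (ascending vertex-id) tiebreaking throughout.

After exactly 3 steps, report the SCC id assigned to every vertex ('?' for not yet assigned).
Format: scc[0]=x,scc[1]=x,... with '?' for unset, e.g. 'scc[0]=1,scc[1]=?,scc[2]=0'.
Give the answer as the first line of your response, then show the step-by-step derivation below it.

scc[0]=?,scc[1]=?,scc[2]=?,scc[3]=?,scc[4]=0,scc[5]=1

step 1: low=(low[0]=0,low[1]=0,low[2]=?,low[3]=?,low[4]=?,low[5]=?); scc=(scc[0]=?,scc[1]=?,scc[2]=?,scc[3]=?,scc[4]=?,scc[5]=?)
step 2: low=(low[0]=0,low[1]=0,low[2]=?,low[3]=0,low[4]=3,low[5]=?); scc=(scc[0]=?,scc[1]=?,scc[2]=?,scc[3]=?,scc[4]=0,scc[5]=?)
step 3: low=(low[0]=0,low[1]=0,low[2]=?,low[3]=0,low[4]=3,low[5]=4); scc=(scc[0]=?,scc[1]=?,scc[2]=?,scc[3]=?,scc[4]=0,scc[5]=1)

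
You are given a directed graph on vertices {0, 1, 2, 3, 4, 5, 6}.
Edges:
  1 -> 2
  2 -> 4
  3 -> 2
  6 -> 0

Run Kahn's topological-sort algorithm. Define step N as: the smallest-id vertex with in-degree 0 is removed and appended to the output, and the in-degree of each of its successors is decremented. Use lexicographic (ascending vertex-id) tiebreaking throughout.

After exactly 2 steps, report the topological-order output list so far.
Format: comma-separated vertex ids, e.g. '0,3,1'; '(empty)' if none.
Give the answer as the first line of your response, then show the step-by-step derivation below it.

1,3

step 1: output 1; order=[1]; indeg=(1,0,1,0,1,0,0)
step 2: output 3; order=[1,3]; indeg=(1,0,0,0,1,0,0)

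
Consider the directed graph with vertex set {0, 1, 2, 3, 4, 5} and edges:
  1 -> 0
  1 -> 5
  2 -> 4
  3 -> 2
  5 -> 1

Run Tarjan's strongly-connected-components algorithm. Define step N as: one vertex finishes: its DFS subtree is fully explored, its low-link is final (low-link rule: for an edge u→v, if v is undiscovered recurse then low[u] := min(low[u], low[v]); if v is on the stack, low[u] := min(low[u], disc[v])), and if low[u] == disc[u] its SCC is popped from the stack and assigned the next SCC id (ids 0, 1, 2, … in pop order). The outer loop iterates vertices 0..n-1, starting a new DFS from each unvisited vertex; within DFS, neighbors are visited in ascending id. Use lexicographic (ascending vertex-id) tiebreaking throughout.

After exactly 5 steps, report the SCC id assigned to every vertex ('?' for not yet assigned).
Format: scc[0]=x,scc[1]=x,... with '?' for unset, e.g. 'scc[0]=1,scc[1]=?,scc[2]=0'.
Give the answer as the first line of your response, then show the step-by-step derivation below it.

scc[0]=0,scc[1]=1,scc[2]=3,scc[3]=?,scc[4]=2,scc[5]=1

step 1: low=(low[0]=0,low[1]=?,low[2]=?,low[3]=?,low[4]=?,low[5]=?); scc=(scc[0]=0,scc[1]=?,scc[2]=?,scc[3]=?,scc[4]=?,scc[5]=?)
step 2: low=(low[0]=0,low[1]=1,low[2]=?,low[3]=?,low[4]=?,low[5]=1); scc=(scc[0]=0,scc[1]=?,scc[2]=?,scc[3]=?,scc[4]=?,scc[5]=?)
step 3: low=(low[0]=0,low[1]=1,low[2]=?,low[3]=?,low[4]=?,low[5]=1); scc=(scc[0]=0,scc[1]=1,scc[2]=?,scc[3]=?,scc[4]=?,scc[5]=1)
step 4: low=(low[0]=0,low[1]=1,low[2]=3,low[3]=?,low[4]=4,low[5]=1); scc=(scc[0]=0,scc[1]=1,scc[2]=?,scc[3]=?,scc[4]=2,scc[5]=1)
step 5: low=(low[0]=0,low[1]=1,low[2]=3,low[3]=?,low[4]=4,low[5]=1); scc=(scc[0]=0,scc[1]=1,scc[2]=3,scc[3]=?,scc[4]=2,scc[5]=1)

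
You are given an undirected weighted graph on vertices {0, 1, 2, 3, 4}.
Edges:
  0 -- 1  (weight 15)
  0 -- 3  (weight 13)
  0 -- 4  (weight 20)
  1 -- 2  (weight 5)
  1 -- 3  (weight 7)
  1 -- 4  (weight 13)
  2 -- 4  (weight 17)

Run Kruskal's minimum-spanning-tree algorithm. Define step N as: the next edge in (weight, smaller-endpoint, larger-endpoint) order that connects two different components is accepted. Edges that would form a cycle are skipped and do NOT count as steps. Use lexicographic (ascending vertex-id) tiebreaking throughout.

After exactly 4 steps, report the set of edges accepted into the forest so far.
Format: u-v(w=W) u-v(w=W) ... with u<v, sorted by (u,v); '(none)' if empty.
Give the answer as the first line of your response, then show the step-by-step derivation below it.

0-3(w=13) 1-2(w=5) 1-3(w=7) 1-4(w=13)

step 1: add edge 1-2 (w=5); MST = {1-2(w=5)}
step 2: add edge 1-3 (w=7); MST = {1-2(w=5) 1-3(w=7)}
step 3: add edge 0-3 (w=13); MST = {0-3(w=13) 1-2(w=5) 1-3(w=7)}
step 4: add edge 1-4 (w=13); MST = {0-3(w=13) 1-2(w=5) 1-3(w=7) 1-4(w=13)}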